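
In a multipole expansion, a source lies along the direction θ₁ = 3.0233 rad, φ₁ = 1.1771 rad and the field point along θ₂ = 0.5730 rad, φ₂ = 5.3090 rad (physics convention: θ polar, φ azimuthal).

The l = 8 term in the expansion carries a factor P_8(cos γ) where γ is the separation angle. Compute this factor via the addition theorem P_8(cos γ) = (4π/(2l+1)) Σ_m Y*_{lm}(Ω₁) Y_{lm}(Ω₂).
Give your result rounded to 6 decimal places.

-0.351303

Term-by-term m-sum for l=8 (normalisation 4π/17 = 0.739198):
  [-8]  conj(Y_{8,-8})(Ω₁) = -0.00000 + 0.00000j ; Y_{8,-8}(Ω₂) = 0.00023 + 0.00384j ; Δ = -0.00000 - 0.00000j
  [-7]  conj(Y_{8,-7})(Ω₁) = 0.00000 - 0.00000j ; Y_{8,-7}(Ω₂) = 0.02051 + 0.01218j ; Δ = 0.00000 - 0.00000j
  [-6]  conj(Y_{8,-6})(Ω₁) = 0.00001 + 0.00001j ; Y_{8,-6}(Ω₂) = 0.08302 - 0.03889j ; Δ = 0.00000 + 0.00000j
  [-5]  conj(Y_{8,-5})(Ω₁) = -0.00020 + 0.00008j ; Y_{8,-5}(Ω₂) = 0.03836 - 0.23990j ; Δ = 0.00001 + 0.00005j
  [-4]  conj(Y_{8,-4})(Ω₁) = -0.00001 - 0.00253j ; Y_{8,-4}(Ω₂) = -0.32023 - 0.30142j ; Δ = -0.00076 + 0.00081j
  [-3]  conj(Y_{8,-3})(Ω₁) = 0.02016 + 0.00828j ; Y_{8,-3}(Ω₂) = -0.46637 + 0.10382j ; Δ = -0.01026 - 0.00177j
  [-2]  conj(Y_{8,-2})(Ω₁) = -0.09385 + 0.09423j ; Y_{8,-2}(Ω₂) = -0.04704 + 0.11860j ; Δ = -0.00676 - 0.01556j
  [-1]  conj(Y_{8,-1})(Ω₁) = -0.19711 - 0.47453j ; Y_{8,-1}(Ω₂) = -0.20754 - 0.30557j ; Δ = -0.10410 + 0.15871j
  [+0]  conj(Y_{8,0})(Ω₁) = 0.88793 + 0.00000j ; Y_{8,0}(Ω₂) = -0.26075 + 0.00000j ; Δ = -0.23153 + 0.00000j
  [+1]  conj(Y_{8,1})(Ω₁) = 0.19711 - 0.47453j ; Y_{8,1}(Ω₂) = 0.20754 - 0.30557j ; Δ = -0.10410 - 0.15871j
  [+2]  conj(Y_{8,2})(Ω₁) = -0.09385 - 0.09423j ; Y_{8,2}(Ω₂) = -0.04704 - 0.11860j ; Δ = -0.00676 + 0.01556j
  [+3]  conj(Y_{8,3})(Ω₁) = -0.02016 + 0.00828j ; Y_{8,3}(Ω₂) = 0.46637 + 0.10382j ; Δ = -0.01026 + 0.00177j
  [+4]  conj(Y_{8,4})(Ω₁) = -0.00001 + 0.00253j ; Y_{8,4}(Ω₂) = -0.32023 + 0.30142j ; Δ = -0.00076 - 0.00081j
  [+5]  conj(Y_{8,5})(Ω₁) = 0.00020 + 0.00008j ; Y_{8,5}(Ω₂) = -0.03836 - 0.23990j ; Δ = 0.00001 - 0.00005j
  [+6]  conj(Y_{8,6})(Ω₁) = 0.00001 - 0.00001j ; Y_{8,6}(Ω₂) = 0.08302 + 0.03889j ; Δ = 0.00000 - 0.00000j
  [+7]  conj(Y_{8,7})(Ω₁) = -0.00000 - 0.00000j ; Y_{8,7}(Ω₂) = -0.02051 + 0.01218j ; Δ = 0.00000 + 0.00000j
  [+8]  conj(Y_{8,8})(Ω₁) = -0.00000 - 0.00000j ; Y_{8,8}(Ω₂) = 0.00023 - 0.00384j ; Δ = -0.00000 + 0.00000j
Accumulated sum -0.47525 + 0.00000j; after 4π/(2l+1) scaling, -0.35130 + 0.00000j ⇒ P_8 = -0.351303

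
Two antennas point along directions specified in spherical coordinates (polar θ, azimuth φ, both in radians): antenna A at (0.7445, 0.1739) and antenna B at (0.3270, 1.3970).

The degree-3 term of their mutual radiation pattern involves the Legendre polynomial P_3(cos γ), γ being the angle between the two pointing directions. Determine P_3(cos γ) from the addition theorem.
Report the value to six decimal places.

Expand P_3 via completeness: Σ_{m} conj(Y_{3,m}) at Ω₁ times Y_{3,m} at Ω₂ —
  term(m=-3) = (-0.001551, 0.000904)   from Y*(Ω₁)=(0.112539, 0.064690), Y(Ω₂)=(-0.006887, 0.011989)
  term(m=-2) = (-0.026457, -0.022077)   from Y*(Ω₁)=(0.324431, 0.117618), Y(Ω₂)=(-0.093881, -0.034013)
  term(m=-1) = (0.045993, -0.126905)   from Y*(Ω₁)=(0.367585, 0.064575), Y(Ω₂)=(0.062542, -0.356228)
  term(m=+0) = (-0.042570, -0.000000)   from Y*(Ω₁)=(-0.081163, -0.000000), Y(Ω₂)=(0.524498, 0.000000)
  term(m=+1) = (0.045993, 0.126905)   from Y*(Ω₁)=(-0.367585, 0.064575), Y(Ω₂)=(-0.062542, -0.356228)
  term(m=+2) = (-0.026457, 0.022077)   from Y*(Ω₁)=(0.324431, -0.117618), Y(Ω₂)=(-0.093881, 0.034013)
  term(m=+3) = (-0.001551, -0.000904)   from Y*(Ω₁)=(-0.112539, 0.064690), Y(Ω₂)=(0.006887, 0.011989)
Total Σ_m = (-0.006600, 0.000000). Multiply by 1.795196: (-0.011848, 0.000000). P_3(cos γ) = -0.011848

-0.011848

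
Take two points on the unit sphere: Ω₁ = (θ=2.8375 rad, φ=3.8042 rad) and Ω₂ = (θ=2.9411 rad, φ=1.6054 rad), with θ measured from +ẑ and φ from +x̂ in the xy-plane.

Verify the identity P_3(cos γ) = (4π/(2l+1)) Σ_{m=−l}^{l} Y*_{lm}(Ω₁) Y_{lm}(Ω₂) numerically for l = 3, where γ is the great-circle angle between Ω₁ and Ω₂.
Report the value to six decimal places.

Term-by-term m-sum for l=3 (normalisation 4π/7 = 1.795196):
  [-3]  conj(Y_{3,-3})(Ω₁) = 0.00454 - 0.01024j ; Y_{3,-3}(Ω₂) = 0.00034 + 0.00328j ; Δ = 0.00004 + 0.00001j
  [-2]  conj(Y_{3,-2})(Ω₁) = -0.02125 - 0.08480j ; Y_{3,-2}(Ω₂) = 0.03963 - 0.00275j ; Δ = -0.00108 - 0.00330j
  [-1]  conj(Y_{3,-1})(Ω₁) = -0.27097 - 0.21143j ; Y_{3,-1}(Ω₂) = -0.00847 - 0.24454j ; Δ = -0.04941 + 0.06805j
  [+0]  conj(Y_{3,0})(Ω₁) = -0.55250 + 0.00000j ; Y_{3,0}(Ω₂) = -0.65888 + 0.00000j ; Δ = 0.36403 + 0.00000j
  [+1]  conj(Y_{3,1})(Ω₁) = 0.27097 - 0.21143j ; Y_{3,1}(Ω₂) = 0.00847 - 0.24454j ; Δ = -0.04941 - 0.06805j
  [+2]  conj(Y_{3,2})(Ω₁) = -0.02125 + 0.08480j ; Y_{3,2}(Ω₂) = 0.03963 + 0.00275j ; Δ = -0.00108 + 0.00330j
  [+3]  conj(Y_{3,3})(Ω₁) = -0.00454 - 0.01024j ; Y_{3,3}(Ω₂) = -0.00034 + 0.00328j ; Δ = 0.00004 - 0.00001j
Accumulated sum 0.26313 + 0.00000j; after 4π/(2l+1) scaling, 0.47237 + 0.00000j ⇒ P_3 = 0.472369

0.472369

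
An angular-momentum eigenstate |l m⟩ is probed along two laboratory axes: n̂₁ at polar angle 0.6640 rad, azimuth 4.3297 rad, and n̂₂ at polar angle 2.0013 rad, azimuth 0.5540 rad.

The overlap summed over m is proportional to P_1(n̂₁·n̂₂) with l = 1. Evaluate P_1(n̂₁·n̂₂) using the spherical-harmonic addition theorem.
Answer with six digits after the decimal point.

-0.779829

Term-by-term m-sum for l=1 (normalisation 4π/3 = 4.188790):
  m=-1: Y*=(-0.079507, -0.197517)  Y=(0.267008, -0.165177)  product (-0.053854, -0.039606)
  m=+0: Y*=(0.384791, -0.000000)  Y=(-0.203908, 0.000000)  product (-0.078462, 0.000000)
  m=+1: Y*=(0.079507, -0.197517)  Y=(-0.267008, -0.165177)  product (-0.053854, 0.039606)
Accumulated sum (-0.186171, 0.000000); after 4π/(2l+1) scaling, (-0.779829, 0.000000) ⇒ P_1 = -0.779829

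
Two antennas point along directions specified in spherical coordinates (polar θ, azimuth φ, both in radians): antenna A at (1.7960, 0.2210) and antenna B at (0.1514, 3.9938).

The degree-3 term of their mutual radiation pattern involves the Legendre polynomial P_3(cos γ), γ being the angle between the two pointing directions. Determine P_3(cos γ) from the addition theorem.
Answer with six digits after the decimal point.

0.411383

Addition theorem: P_3(cos γ) = (4π/7) Σ_m Y*_{lm}(Ω₁) Y_{lm}(Ω₂), m = −3…3:
  m=-3: Y*=+0.304548+0.237828i  Y=+0.001193+0.000790i  product +0.000175+0.000525i
  m=-2: Y*=-0.195996-0.092751i  Y=-0.003062-0.022777i  product -0.001512+0.004748i
  m=-1: Y*=-0.230726-0.051837i  Y=-0.124704+0.142589i  product +0.036164-0.026435i
  m=+0: Y*=+0.229219-0.000000i  Y=+0.695857+0.000000i  product +0.159504+0.000000i
  m=+1: Y*=+0.230726-0.051837i  Y=+0.124704+0.142589i  product +0.036164+0.026435i
  m=+2: Y*=-0.195996+0.092751i  Y=-0.003062+0.022777i  product -0.001512-0.004748i
  m=+3: Y*=-0.304548+0.237828i  Y=-0.001193+0.000790i  product +0.000175-0.000525i
Σ over m = +0.229158-0.000000i; ×(4π/7) → +0.411383-0.000000i. Real part: 0.411383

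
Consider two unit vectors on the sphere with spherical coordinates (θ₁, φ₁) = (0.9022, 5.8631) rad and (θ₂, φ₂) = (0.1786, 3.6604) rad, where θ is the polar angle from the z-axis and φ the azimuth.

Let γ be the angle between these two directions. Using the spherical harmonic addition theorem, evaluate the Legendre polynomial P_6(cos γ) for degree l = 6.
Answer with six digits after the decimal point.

Addition theorem: P_6(cos γ) = (4π/13) Σ_m Y*_{lm}(Ω₁) Y_{lm}(Ω₂), m = −6…6:
  [-6]  conj(Y_{6,-6})(Ω₁) = (-0.091716, -0.065626) ; Y_{6,-6}(Ω₂) = (-0.000015, -0.000000) ; Δ = (0.000001, 0.000001)
  [-5]  conj(Y_{6,-5})(Ω₁) = (-0.155919, -0.266336) ; Y_{6,-5}(Ω₂) = (0.000249, 0.000152) ; Δ = (0.000002, -0.000090)
  [-4]  conj(Y_{6,-4})(Ω₁) = (-0.047720, -0.433876) ; Y_{6,-4}(Ω₂) = (-0.001658, -0.003003) ; Δ = (-0.001224, 0.000863)
  [-3]  conj(Y_{6,-3})(Ω₁) = (0.073140, -0.227903) ; Y_{6,-3}(Ω₂) = (-0.000395, 0.027502) ; Δ = (0.006239, 0.002102)
  [-2]  conj(Y_{6,-2})(Ω₁) = (-0.139727, 0.155937) ; Y_{6,-2}(Ω₂) = (0.075850, -0.128517) ; Δ = (0.009442, 0.029785)
  [-1]  conj(Y_{6,-1})(Ω₁) = (-0.302842, 0.135272) ; Y_{6,-1}(Ω₂) = (-0.431365, 0.246300) ; Δ = (0.097318, -0.132942)
  [+0]  conj(Y_{6,0})(Ω₁) = (0.123473, -0.000000) ; Y_{6,0}(Ω₂) = (0.703528, 0.000000) ; Δ = (0.086867, 0.000000)
  [+1]  conj(Y_{6,1})(Ω₁) = (0.302842, 0.135272) ; Y_{6,1}(Ω₂) = (0.431365, 0.246300) ; Δ = (0.097318, 0.132942)
  [+2]  conj(Y_{6,2})(Ω₁) = (-0.139727, -0.155937) ; Y_{6,2}(Ω₂) = (0.075850, 0.128517) ; Δ = (0.009442, -0.029785)
  [+3]  conj(Y_{6,3})(Ω₁) = (-0.073140, -0.227903) ; Y_{6,3}(Ω₂) = (0.000395, 0.027502) ; Δ = (0.006239, -0.002102)
  [+4]  conj(Y_{6,4})(Ω₁) = (-0.047720, 0.433876) ; Y_{6,4}(Ω₂) = (-0.001658, 0.003003) ; Δ = (-0.001224, -0.000863)
  [+5]  conj(Y_{6,5})(Ω₁) = (0.155919, -0.266336) ; Y_{6,5}(Ω₂) = (-0.000249, 0.000152) ; Δ = (0.000002, 0.000090)
  [+6]  conj(Y_{6,6})(Ω₁) = (-0.091716, 0.065626) ; Y_{6,6}(Ω₂) = (-0.000015, 0.000000) ; Δ = (0.000001, -0.000001)
Total Σ_m = (0.310423, 0.000000). Multiply by 0.966644: (0.300069, 0.000000). P_6(cos γ) = 0.300069

0.300069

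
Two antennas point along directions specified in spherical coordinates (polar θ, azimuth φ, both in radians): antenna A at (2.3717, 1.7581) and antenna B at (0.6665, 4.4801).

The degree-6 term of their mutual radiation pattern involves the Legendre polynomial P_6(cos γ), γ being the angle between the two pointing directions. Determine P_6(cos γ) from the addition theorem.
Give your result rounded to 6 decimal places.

0.279442

Addition theorem: P_6(cos γ) = (4π/13) Σ_m Y*_{lm}(Ω₁) Y_{lm}(Ω₂), m = −6…6:
  m=-6: Y*=-0.023748-0.049543i  Y=-0.004751-0.026553i  product -0.001203+0.000866i
  m=-5: Y*=+0.158133-0.116336i  Y=-0.108984+0.047284i  product -0.011733+0.020156i
  m=-4: Y*=+0.286414+0.266403i  Y=+0.180799+0.242002i  product -0.012687+0.117478i
  m=-3: Y*=-0.224419+0.356438i  Y=+0.294726-0.352144i  product +0.059376+0.184080i
  m=-2: Y*=-0.072029-0.028320i  Y=-0.275394-0.138017i  product +0.015928+0.017740i
  m=-1: Y*=-0.065005+0.342991i  Y=+0.043268-0.182906i  product +0.059922+0.026730i
  m=+0: Y*=-0.186659-0.000000i  Y=-0.374361+0.000000i  product +0.069878+0.000000i
  m=+1: Y*=+0.065005+0.342991i  Y=-0.043268-0.182906i  product +0.059922-0.026730i
  m=+2: Y*=-0.072029+0.028320i  Y=-0.275394+0.138017i  product +0.015928-0.017740i
  m=+3: Y*=+0.224419+0.356438i  Y=-0.294726-0.352144i  product +0.059376-0.184080i
  m=+4: Y*=+0.286414-0.266403i  Y=+0.180799-0.242002i  product -0.012687-0.117478i
  m=+5: Y*=-0.158133-0.116336i  Y=+0.108984+0.047284i  product -0.011733-0.020156i
  m=+6: Y*=-0.023748+0.049543i  Y=-0.004751+0.026553i  product -0.001203-0.000866i
Σ over m = +0.289084-0.000000i; ×(4π/13) → +0.279442-0.000000i. Real part: 0.279442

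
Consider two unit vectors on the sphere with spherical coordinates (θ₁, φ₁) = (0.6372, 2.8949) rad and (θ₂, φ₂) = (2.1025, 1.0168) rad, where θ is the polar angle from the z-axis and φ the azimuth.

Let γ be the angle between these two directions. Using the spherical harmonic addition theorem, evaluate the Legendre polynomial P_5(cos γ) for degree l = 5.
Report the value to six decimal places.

0.059482

Expand P_5 via completeness: Σ_{m} conj(Y_{5,m}) at Ω₁ times Y_{5,m} at Ω₂ —
  term(m=-5) = (-0.007635, 0.000262)   from Y*(Ω₁)=(-0.011451, 0.032647), Y(Ω₂)=(0.080183, 0.205748)
  term(m=-4) = (-0.020336, -0.057202)   from Y*(Ω₁)=(0.081497, -0.123305), Y(Ω₂)=(0.247000, -0.328177)
  term(m=-3) = (0.081314, -0.061672)   from Y*(Ω₁)=(-0.258987, 0.236516), Y(Ω₂)=(-0.289770, -0.026498)
  term(m=-2) = (-0.053988, -0.038105)   from Y*(Ω₁)=(0.398380, -0.214227), Y(Ω₂)=(-0.065223, -0.130722)
  term(m=-1) = (0.013878, -0.043731)   from Y*(Ω₁)=(-0.133067, 0.033509), Y(Ω₂)=(-0.175899, 0.284343)
  term(m=+0) = (0.025601, 0.000000)   from Y*(Ω₁)=(-0.369296, -0.000000), Y(Ω₂)=(-0.069324, 0.000000)
  term(m=+1) = (0.013878, 0.043731)   from Y*(Ω₁)=(0.133067, 0.033509), Y(Ω₂)=(0.175899, 0.284343)
  term(m=+2) = (-0.053988, 0.038105)   from Y*(Ω₁)=(0.398380, 0.214227), Y(Ω₂)=(-0.065223, 0.130722)
  term(m=+3) = (0.081314, 0.061672)   from Y*(Ω₁)=(0.258987, 0.236516), Y(Ω₂)=(0.289770, -0.026498)
  term(m=+4) = (-0.020336, 0.057202)   from Y*(Ω₁)=(0.081497, 0.123305), Y(Ω₂)=(0.247000, 0.328177)
  term(m=+5) = (-0.007635, -0.000262)   from Y*(Ω₁)=(0.011451, 0.032647), Y(Ω₂)=(-0.080183, 0.205748)
Total Σ_m = (0.052067, -0.000000). Multiply by 1.142397: (0.059482, -0.000000). P_5(cos γ) = 0.059482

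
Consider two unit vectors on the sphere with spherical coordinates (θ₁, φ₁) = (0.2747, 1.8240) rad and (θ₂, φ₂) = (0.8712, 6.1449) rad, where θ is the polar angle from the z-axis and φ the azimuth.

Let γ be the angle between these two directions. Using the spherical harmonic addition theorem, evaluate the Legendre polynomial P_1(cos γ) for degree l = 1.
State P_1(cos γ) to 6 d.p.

Expand P_1 via completeness: Σ_{m} conj(Y_{1,m}) at Ω₁ times Y_{1,m} at Ω₂ —
  term(m=-1) = -0.009453+0.022899i   from Y*(Ω₁)=-0.023477+0.090730i, Y(Ω₂)=+0.261815+0.036438i
  term(m=+0) = +0.147958+0.000000i   from Y*(Ω₁)=+0.470283-0.000000i, Y(Ω₂)=+0.314616+0.000000i
  term(m=+1) = -0.009453-0.022899i   from Y*(Ω₁)=+0.023477+0.090730i, Y(Ω₂)=-0.261815+0.036438i
Total Σ_m = +0.129053+0.000000i. Multiply by 4.188790: +0.540576+0.000000i. P_1(cos γ) = 0.540576

0.540576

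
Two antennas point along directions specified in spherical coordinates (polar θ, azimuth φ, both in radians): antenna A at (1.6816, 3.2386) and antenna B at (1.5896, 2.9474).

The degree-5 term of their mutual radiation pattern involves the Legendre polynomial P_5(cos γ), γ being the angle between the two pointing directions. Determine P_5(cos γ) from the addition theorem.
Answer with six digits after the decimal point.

Addition theorem: P_5(cos γ) = (4π/11) Σ_m Y*_{lm}(Ω₁) Y_{lm}(Ω₂), m = −5…5:
  [-5]  conj(Y_{5,-5})(Ω₁) = -0.398162-0.209843i ; Y_{5,-5}(Ω₂) = -0.261773-0.382770i ; Δ = +0.023906+0.207336i
  [-4]  conj(Y_{5,-4})(Ω₁) = -0.146579-0.059914i ; Y_{5,-4}(Ω₂) = -0.019668-0.019331i ; Δ = +0.001725+0.004012i
  [-3]  conj(Y_{5,-3})(Ω₁) = +0.289536+0.086724i ; Y_{5,-3}(Ω₂) = +0.287807+0.189625i ; Δ = +0.066886+0.079863i
  [-2]  conj(Y_{5,-2})(Ω₁) = +0.174976+0.034380i ; Y_{5,-2}(Ω₂) = +0.029451+0.012050i ; Δ = +0.004739+0.003121i
  [-1]  conj(Y_{5,-1})(Ω₁) = -0.263582-0.025650i ; Y_{5,-1}(Ω₂) = -0.312652-0.061490i ; Δ = +0.080832+0.024227i
  [+0]  conj(Y_{5,0})(Ω₁) = -0.183034-0.000000i ; Y_{5,0}(Ω₂) = -0.032930+0.000000i ; Δ = +0.006027+0.000000i
  [+1]  conj(Y_{5,1})(Ω₁) = +0.263582-0.025650i ; Y_{5,1}(Ω₂) = +0.312652-0.061490i ; Δ = +0.080832-0.024227i
  [+2]  conj(Y_{5,2})(Ω₁) = +0.174976-0.034380i ; Y_{5,2}(Ω₂) = +0.029451-0.012050i ; Δ = +0.004739-0.003121i
  [+3]  conj(Y_{5,3})(Ω₁) = -0.289536+0.086724i ; Y_{5,3}(Ω₂) = -0.287807+0.189625i ; Δ = +0.066886-0.079863i
  [+4]  conj(Y_{5,4})(Ω₁) = -0.146579+0.059914i ; Y_{5,4}(Ω₂) = -0.019668+0.019331i ; Δ = +0.001725-0.004012i
  [+5]  conj(Y_{5,5})(Ω₁) = +0.398162-0.209843i ; Y_{5,5}(Ω₂) = +0.261773-0.382770i ; Δ = +0.023906-0.207336i
Accumulated sum +0.362203+0.000000i; after 4π/(2l+1) scaling, +0.413779+0.000000i ⇒ P_5 = 0.413779

0.413779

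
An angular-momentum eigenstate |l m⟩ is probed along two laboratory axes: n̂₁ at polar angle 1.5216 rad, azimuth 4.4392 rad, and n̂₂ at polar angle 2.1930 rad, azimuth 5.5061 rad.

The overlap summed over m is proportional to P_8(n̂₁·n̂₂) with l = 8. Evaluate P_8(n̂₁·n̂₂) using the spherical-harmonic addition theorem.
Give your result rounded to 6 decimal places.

Addition theorem: P_8(cos γ) = (4π/17) Σ_m Y*_{lm}(Ω₁) Y_{lm}(Ω₂), m = −8…8:
  [-8]  conj(Y_{8,-8})(Ω₁) = -0.294396-0.417015i ; Y_{8,-8}(Ω₂) = +0.097770-0.006512i ; Δ = -0.031499-0.038855i
  [-7]  conj(Y_{8,-7})(Ω₁) = +0.094726-0.033671i ; Y_{8,-7}(Ω₂) = -0.186885+0.210006i ; Δ = -0.010632+0.026186i
  [-6]  conj(Y_{8,-6})(Ω₁) = -0.024592-0.359296i ; Y_{8,-6}(Ω₂) = -0.022127-0.443265i ; Δ = -0.158719+0.018851i
  [-5]  conj(Y_{8,-5})(Ω₁) = +0.115335+0.023963i ; Y_{8,-5}(Ω₂) = +0.258905+0.238230i ; Δ = +0.024152+0.033680i
  [-4]  conj(Y_{8,-4})(Ω₁) = +0.145197-0.280236i ; Y_{8,-4}(Ω₂) = +0.048895-0.001626i ; Δ = +0.006644-0.013938i
  [-3]  conj(Y_{8,-3})(Ω₁) = +0.091878+0.085804i ; Y_{8,-3}(Ω₂) = -0.250735+0.263563i ; Δ = -0.045652+0.002702i
  [-2]  conj(Y_{8,-2})(Ω₁) = +0.253212-0.153986i ; Y_{8,-2}(Ω₂) = -0.002428-0.146033i ; Δ = -0.023102-0.036603i
  [-1]  conj(Y_{8,-1})(Ω₁) = +0.034817+0.124259i ; Y_{8,-1}(Ω₂) = -0.216132-0.212568i ; Δ = +0.018889-0.034257i
  [+0]  conj(Y_{8,0})(Ω₁) = +0.290715-0.000000i ; Y_{8,0}(Ω₂) = +0.195259+0.000000i ; Δ = +0.056765+0.000000i
  [+1]  conj(Y_{8,1})(Ω₁) = -0.034817+0.124259i ; Y_{8,1}(Ω₂) = +0.216132-0.212568i ; Δ = +0.018889+0.034257i
  [+2]  conj(Y_{8,2})(Ω₁) = +0.253212+0.153986i ; Y_{8,2}(Ω₂) = -0.002428+0.146033i ; Δ = -0.023102+0.036603i
  [+3]  conj(Y_{8,3})(Ω₁) = -0.091878+0.085804i ; Y_{8,3}(Ω₂) = +0.250735+0.263563i ; Δ = -0.045652-0.002702i
  [+4]  conj(Y_{8,4})(Ω₁) = +0.145197+0.280236i ; Y_{8,4}(Ω₂) = +0.048895+0.001626i ; Δ = +0.006644+0.013938i
  [+5]  conj(Y_{8,5})(Ω₁) = -0.115335+0.023963i ; Y_{8,5}(Ω₂) = -0.258905+0.238230i ; Δ = +0.024152-0.033680i
  [+6]  conj(Y_{8,6})(Ω₁) = -0.024592+0.359296i ; Y_{8,6}(Ω₂) = -0.022127+0.443265i ; Δ = -0.158719-0.018851i
  [+7]  conj(Y_{8,7})(Ω₁) = -0.094726-0.033671i ; Y_{8,7}(Ω₂) = +0.186885+0.210006i ; Δ = -0.010632-0.026186i
  [+8]  conj(Y_{8,8})(Ω₁) = -0.294396+0.417015i ; Y_{8,8}(Ω₂) = +0.097770+0.006512i ; Δ = -0.031499+0.038855i
Total Σ_m = -0.383072-0.000000i. Multiply by 0.739198: -0.283166-0.000000i. P_8(cos γ) = -0.283166

-0.283166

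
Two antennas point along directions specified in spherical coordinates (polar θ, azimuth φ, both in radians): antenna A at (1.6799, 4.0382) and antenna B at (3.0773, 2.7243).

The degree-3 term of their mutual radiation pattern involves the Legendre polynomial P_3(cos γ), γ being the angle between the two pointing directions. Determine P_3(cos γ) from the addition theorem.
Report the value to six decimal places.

Summing Y*_{l m}(θ₁,φ₁)·Y_{l m}(θ₂,φ₂) over m ∈ [−3, 3]; prefactor 4π/(2·3+1) = 1.795196:
  m=-3: +0.368710-0.178913i × -0.000035-0.000105i = -0.000032-0.000033i  (running Σ = -0.000032-0.000033i)
  m=-2: +0.024256-0.107253i × -0.002827-0.003120i = -0.000403+0.000228i  (running Σ = -0.000435+0.000195i)
  m=-1: +0.188661+0.236093i × -0.075536-0.033488i = -0.006345-0.024151i  (running Σ = -0.006779-0.023956i)
  m=0: +0.119494-0.000000i × -0.737124+0.000000i = -0.088082+0.000000i  (running Σ = -0.094861-0.023956i)
  m=1: -0.188661+0.236093i × +0.075536-0.033488i = -0.006345+0.024151i  (running Σ = -0.101206+0.000195i)
  m=2: +0.024256+0.107253i × -0.002827+0.003120i = -0.000403-0.000228i  (running Σ = -0.101609-0.000033i)
  m=3: -0.368710-0.178913i × +0.000035-0.000105i = -0.000032+0.000033i  (running Σ = -0.101640+0.000000i)
Total Σ_m = -0.101640+0.000000i. Multiply by 1.795196: -0.182464+0.000000i. P_3(cos γ) = -0.182464

-0.182464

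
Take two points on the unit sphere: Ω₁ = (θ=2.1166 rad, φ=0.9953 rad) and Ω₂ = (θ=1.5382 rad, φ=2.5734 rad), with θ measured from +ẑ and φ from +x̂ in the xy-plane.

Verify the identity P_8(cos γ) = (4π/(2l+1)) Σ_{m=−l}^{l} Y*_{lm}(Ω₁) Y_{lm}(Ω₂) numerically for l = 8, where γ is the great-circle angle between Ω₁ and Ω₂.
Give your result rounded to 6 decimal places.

Expand P_8 via completeness: Σ_{m} conj(Y_{8,m}) at Ω₁ times Y_{8,m} at Ω₂ —
  m=-8: Y*=-0.01588 + 0.14594j  Y=-0.08524 - 0.50612j  product 0.07521 - 0.00440j
  m=-7: Y*=-0.27643 - 0.22533j  Y=0.04489 + 0.04966j  product -0.00122 - 0.02384j
  m=-6: Y*=0.42496 - 0.13677j  Y=0.35610 + 0.09762j  product 0.16468 - 0.00722j
  m=-5: Y*=-0.05238 + 0.19368j  Y=-0.07533 + 0.02336j  product -0.00058 - 0.01581j
  m=-4: Y*=0.15507 + 0.17286j  Y=-0.21198 + 0.25066j  product -0.07620 + 0.00223j
  m=-3: Y*=-0.32843 + 0.05155j  Y=0.01127 - 0.08373j  product 0.00062 + 0.02808j
  m=-2: Y*=-0.02947 + 0.06602j  Y=-0.13088 - 0.28208j  product 0.02248 - 0.00033j
  m=-1: Y*=-0.18712 - 0.28843j  Y=0.07323 + 0.04675j  product -0.00022 - 0.02987j
  m=+0: Y*=-0.02207 + 0.00000j  Y=0.30595 + 0.00000j  product -0.00675 + 0.00000j
  m=+1: Y*=0.18712 - 0.28843j  Y=-0.07323 + 0.04675j  product -0.00022 + 0.02987j
  m=+2: Y*=-0.02947 - 0.06602j  Y=-0.13088 + 0.28208j  product 0.02248 + 0.00033j
  m=+3: Y*=0.32843 + 0.05155j  Y=-0.01127 - 0.08373j  product 0.00062 - 0.02808j
  m=+4: Y*=0.15507 - 0.17286j  Y=-0.21198 - 0.25066j  product -0.07620 - 0.00223j
  m=+5: Y*=0.05238 + 0.19368j  Y=0.07533 + 0.02336j  product -0.00058 + 0.01581j
  m=+6: Y*=0.42496 + 0.13677j  Y=0.35610 - 0.09762j  product 0.16468 + 0.00722j
  m=+7: Y*=0.27643 - 0.22533j  Y=-0.04489 + 0.04966j  product -0.00122 + 0.02384j
  m=+8: Y*=-0.01588 - 0.14594j  Y=-0.08524 + 0.50612j  product 0.07521 + 0.00440j
Σ over m = 0.36279 - 0.00000j; ×(4π/17) → 0.26817 - 0.00000j. Real part: 0.268174

0.268174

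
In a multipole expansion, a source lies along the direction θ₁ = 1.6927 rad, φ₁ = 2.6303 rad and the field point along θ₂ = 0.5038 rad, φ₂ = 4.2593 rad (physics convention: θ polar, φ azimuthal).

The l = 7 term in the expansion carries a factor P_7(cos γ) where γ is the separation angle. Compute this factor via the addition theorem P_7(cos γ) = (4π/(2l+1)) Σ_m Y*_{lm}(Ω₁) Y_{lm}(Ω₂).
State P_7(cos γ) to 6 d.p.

0.248044

Expand P_7 via completeness: Σ_{m} conj(Y_{7,m}) at Ω₁ times Y_{7,m} at Ω₂ —
  m=-7: (0.429940, -0.201073) × (-0.000092, 0.003054) = (0.000575, 0.001332)  (running Σ = (0.000575, 0.001332))
  m=-6: (0.216977, 0.016050) × (0.018912, -0.008515) = (0.004240, -0.001544)  (running Σ = (0.004815, -0.000212))
  m=-5: (-0.238053, -0.157716) × (-0.066306, -0.055245) = (0.007071, 0.023609)  (running Σ = (0.011886, 0.023396))
  m=-4: (-0.111092, -0.216351) × (-0.058204, 0.236245) = (0.057578, -0.013653)  (running Σ = (0.069464, 0.009744))
  m=-3: (-0.008207, 0.222211) × (0.444135, -0.095374) = (0.017548, 0.099474)  (running Σ = (0.087012, 0.109218))
  m=-2: (-0.130948, 0.214442) × (-0.290489, -0.370743) = (0.117542, -0.013745)  (running Σ = (0.204554, 0.095473))
  m=-1: (0.171991, -0.096497) × (-0.012245, 0.025149) = (0.000321, 0.005507)  (running Σ = (0.204875, 0.100980))
  m=0: (0.253192, -0.000000) × (-0.448944, 0.000000) = (-0.113669, 0.000000)  (running Σ = (0.091206, 0.100980))
  m=1: (-0.171991, -0.096497) × (0.012245, 0.025149) = (0.000321, -0.005507)  (running Σ = (0.091527, 0.095473))
  m=2: (-0.130948, -0.214442) × (-0.290489, 0.370743) = (0.117542, 0.013745)  (running Σ = (0.209068, 0.109218))
  m=3: (0.008207, 0.222211) × (-0.444135, -0.095374) = (0.017548, -0.099474)  (running Σ = (0.226616, 0.009744))
  m=4: (-0.111092, 0.216351) × (-0.058204, -0.236245) = (0.057578, 0.013653)  (running Σ = (0.284194, 0.023396))
  m=5: (0.238053, -0.157716) × (0.066306, -0.055245) = (0.007071, -0.023609)  (running Σ = (0.291266, -0.000212))
  m=6: (0.216977, -0.016050) × (0.018912, 0.008515) = (0.004240, 0.001544)  (running Σ = (0.295506, 0.001332))
  m=7: (-0.429940, -0.201073) × (0.000092, 0.003054) = (0.000575, -0.001332)  (running Σ = (0.296080, 0.000000))
Accumulated sum (0.296080, 0.000000); after 4π/(2l+1) scaling, (0.248044, 0.000000) ⇒ P_7 = 0.248044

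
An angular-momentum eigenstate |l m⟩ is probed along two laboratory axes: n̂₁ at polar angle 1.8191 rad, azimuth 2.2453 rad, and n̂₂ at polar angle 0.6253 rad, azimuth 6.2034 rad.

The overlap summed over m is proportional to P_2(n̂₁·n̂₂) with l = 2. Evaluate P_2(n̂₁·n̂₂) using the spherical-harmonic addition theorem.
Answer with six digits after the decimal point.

Term-by-term m-sum for l=2 (normalisation 4π/5 = 2.513274):
  [-2]  conj(Y_{2,-2})(Ω₁) = (-0.079839, -0.354054) ; Y_{2,-2}(Ω₂) = (0.130665, 0.021029) ; Δ = (-0.002987, -0.047941)
  [-1]  conj(Y_{2,-1})(Ω₁) = (0.114934, -0.143737) ; Y_{2,-1}(Ω₂) = (0.365475, 0.029222) ; Δ = (0.046206, -0.049174)
  [+0]  conj(Y_{2,0})(Ω₁) = (-0.258245, -0.000000) ; Y_{2,0}(Ω₂) = (0.306601, 0.000000) ; Δ = (-0.079178, -0.000000)
  [+1]  conj(Y_{2,1})(Ω₁) = (-0.114934, -0.143737) ; Y_{2,1}(Ω₂) = (-0.365475, 0.029222) ; Δ = (0.046206, 0.049174)
  [+2]  conj(Y_{2,2})(Ω₁) = (-0.079839, 0.354054) ; Y_{2,2}(Ω₂) = (0.130665, -0.021029) ; Δ = (-0.002987, 0.047941)
Total Σ_m = (0.007260, 0.000000). Multiply by 2.513274: (0.018246, 0.000000). P_2(cos γ) = 0.018246

0.018246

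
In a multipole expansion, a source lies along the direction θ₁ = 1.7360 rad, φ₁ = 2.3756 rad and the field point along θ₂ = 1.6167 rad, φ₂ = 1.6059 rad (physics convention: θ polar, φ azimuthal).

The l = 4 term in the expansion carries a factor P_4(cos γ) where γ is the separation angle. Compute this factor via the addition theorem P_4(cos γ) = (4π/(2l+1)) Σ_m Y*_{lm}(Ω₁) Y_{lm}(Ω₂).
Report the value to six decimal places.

Summing Y*_{l m}(θ₁,φ₁)·Y_{l m}(θ₂,φ₂) over m ∈ [−4, 4]; prefactor 4π/(2·4+1) = 1.396263:
  m=-4: Y*=-0.417658-0.032485i  Y=+0.436334-0.061674i  product -0.184242+0.011584i
  m=-3: Y*=-0.131323-0.147578i  Y=-0.006018-0.056938i  product -0.007612+0.008365i
  m=-2: Y*=-0.010238+0.263660i  Y=+0.328088-0.023072i  product +0.002724+0.086740i
  m=-1: Y*=-0.155451+0.149532i  Y=-0.002272-0.064698i  product +0.010028+0.009718i
  m=+0: Y*=+0.234236-0.000000i  Y=+0.310691+0.000000i  product +0.072775+0.000000i
  m=+1: Y*=+0.155451+0.149532i  Y=+0.002272-0.064698i  product +0.010028-0.009718i
  m=+2: Y*=-0.010238-0.263660i  Y=+0.328088+0.023072i  product +0.002724-0.086740i
  m=+3: Y*=+0.131323-0.147578i  Y=+0.006018-0.056938i  product -0.007612-0.008365i
  m=+4: Y*=-0.417658+0.032485i  Y=+0.436334+0.061674i  product -0.184242-0.011584i
Accumulated sum -0.285430+0.000000i; after 4π/(2l+1) scaling, -0.398536+0.000000i ⇒ P_4 = -0.398536

-0.398536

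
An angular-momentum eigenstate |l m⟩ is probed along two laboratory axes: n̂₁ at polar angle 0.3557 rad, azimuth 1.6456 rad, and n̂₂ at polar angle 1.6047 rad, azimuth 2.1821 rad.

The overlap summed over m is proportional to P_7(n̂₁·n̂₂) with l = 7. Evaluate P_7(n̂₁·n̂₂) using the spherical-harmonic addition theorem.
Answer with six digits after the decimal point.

Expand P_7 via completeness: Σ_{m} conj(Y_{7,m}) at Ω₁ times Y_{7,m} at Ω₂ —
  m=-7: Y*=+0.000155-0.000269i  Y=-0.452014-0.209091i  product -0.000126+0.000089i
  m=-6: Y*=-0.002819-0.001357i  Y=-0.054652+0.031745i  product +0.000197-0.000015i
  m=-5: Y*=-0.007157+0.018235i  Y=+0.030625-0.359107i  product +0.006329+0.003129i
  m=-4: Y*=+0.081440+0.025122i  Y=-0.056836-0.047521i  product -0.003435-0.005298i
  m=-3: Y*=+0.057627-0.252467i  Y=+0.311858-0.084002i  product -0.003236-0.083574i
  m=-2: Y*=-0.505814-0.076243i  Y=+0.026884-0.074065i  product -0.019245+0.035413i
  m=-1: Y*=-0.037391+0.498917i  Y=+0.177533+0.253307i  product -0.133018+0.079103i
  m=+0: Y*=-0.142379-0.000000i  Y=+0.080177+0.000000i  product -0.011416-0.000000i
  m=+1: Y*=+0.037391+0.498917i  Y=-0.177533+0.253307i  product -0.133018-0.079103i
  m=+2: Y*=-0.505814+0.076243i  Y=+0.026884+0.074065i  product -0.019245-0.035413i
  m=+3: Y*=-0.057627-0.252467i  Y=-0.311858-0.084002i  product -0.003236+0.083574i
  m=+4: Y*=+0.081440-0.025122i  Y=-0.056836+0.047521i  product -0.003435+0.005298i
  m=+5: Y*=+0.007157+0.018235i  Y=-0.030625-0.359107i  product +0.006329-0.003129i
  m=+6: Y*=-0.002819+0.001357i  Y=-0.054652-0.031745i  product +0.000197+0.000015i
  m=+7: Y*=-0.000155-0.000269i  Y=+0.452014-0.209091i  product -0.000126-0.000089i
Total Σ_m = -0.316483+0.000000i. Multiply by 0.837758: -0.265136+0.000000i. P_7(cos γ) = -0.265136

-0.265136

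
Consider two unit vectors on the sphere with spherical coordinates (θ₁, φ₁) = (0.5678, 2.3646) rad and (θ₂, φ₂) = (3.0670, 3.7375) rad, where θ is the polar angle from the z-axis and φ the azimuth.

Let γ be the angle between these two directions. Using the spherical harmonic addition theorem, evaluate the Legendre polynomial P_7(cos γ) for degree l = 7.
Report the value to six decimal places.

Term-by-term m-sum for l=7 (normalisation 4π/15 = 0.837758):
  [-7]  conj(Y_{7,-7})(Ω₁) = -0.004321-0.004862i ; Y_{7,-7}(Ω₂) = +0.000000-0.000000i ; Δ = -0.000000+0.000000i
  [-6]  conj(Y_{7,-6})(Ω₁) = -0.001924+0.038107i ; Y_{7,-6}(Ω₂) = +0.000000-0.000000i ; Δ = +0.000000+0.000000i
  [-5]  conj(Y_{7,-5})(Ω₁) = +0.100123-0.092042i ; Y_{7,-5}(Ω₂) = +0.000010+0.000002i ; Δ = +0.000001-0.000001i
  [-4]  conj(Y_{7,-4})(Ω₁) = -0.322745-0.010855i ; Y_{7,-4}(Ω₂) = +0.000163+0.000154i ; Δ = -0.000051-0.000051i
  [-3]  conj(Y_{7,-3})(Ω₁) = +0.335951+0.353336i ; Y_{7,-3}(Ω₂) = +0.000776+0.003523i ; Δ = -0.000984+0.001458i
  [-2]  conj(Y_{7,-2})(Ω₁) = +0.005810-0.345589i ; Y_{7,-2}(Ω₂) = -0.015076+0.037858i ; Δ = +0.012996+0.005430i
  [-1]  conj(Y_{7,-1})(Ω₁) = +0.124206-0.122135i ; Y_{7,-1}(Ω₂) = -0.242782+0.164642i ; Δ = -0.010046+0.050102i
  [+0]  conj(Y_{7,0})(Ω₁) = -0.412396-0.000000i ; Y_{7,0}(Ω₂) = -1.009066+0.000000i ; Δ = +0.416135+0.000000i
  [+1]  conj(Y_{7,1})(Ω₁) = -0.124206-0.122135i ; Y_{7,1}(Ω₂) = +0.242782+0.164642i ; Δ = -0.010046-0.050102i
  [+2]  conj(Y_{7,2})(Ω₁) = +0.005810+0.345589i ; Y_{7,2}(Ω₂) = -0.015076-0.037858i ; Δ = +0.012996-0.005430i
  [+3]  conj(Y_{7,3})(Ω₁) = -0.335951+0.353336i ; Y_{7,3}(Ω₂) = -0.000776+0.003523i ; Δ = -0.000984-0.001458i
  [+4]  conj(Y_{7,4})(Ω₁) = -0.322745+0.010855i ; Y_{7,4}(Ω₂) = +0.000163-0.000154i ; Δ = -0.000051+0.000051i
  [+5]  conj(Y_{7,5})(Ω₁) = -0.100123-0.092042i ; Y_{7,5}(Ω₂) = -0.000010+0.000002i ; Δ = +0.000001+0.000001i
  [+6]  conj(Y_{7,6})(Ω₁) = -0.001924-0.038107i ; Y_{7,6}(Ω₂) = +0.000000+0.000000i ; Δ = +0.000000-0.000000i
  [+7]  conj(Y_{7,7})(Ω₁) = +0.004321-0.004862i ; Y_{7,7}(Ω₂) = -0.000000-0.000000i ; Δ = -0.000000-0.000000i
Σ over m = +0.419967-0.000000i; ×(4π/15) → +0.351831-0.000000i. Real part: 0.351831

0.351831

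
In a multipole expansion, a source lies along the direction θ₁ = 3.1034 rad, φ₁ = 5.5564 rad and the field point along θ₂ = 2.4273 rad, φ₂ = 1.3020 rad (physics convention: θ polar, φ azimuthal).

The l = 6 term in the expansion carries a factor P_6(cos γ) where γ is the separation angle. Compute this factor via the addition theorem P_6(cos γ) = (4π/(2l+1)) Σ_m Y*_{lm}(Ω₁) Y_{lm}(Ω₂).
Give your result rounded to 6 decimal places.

Summing Y*_{l m}(θ₁,φ₁)·Y_{l m}(θ₂,φ₂) over m ∈ [−6, 6]; prefactor 4π/(2·6+1) = 0.966644:
  m=-6: Y*=-0.000000+0.000000i  Y=+0.001602-0.038143i  product +0.000000+0.000000i
  m=-5: Y*=+0.000000-0.000000i  Y=-0.148626+0.034301i  product -0.000000+0.000000i
  m=-4: Y*=-0.000007-0.000002i  Y=+0.164967+0.305145i  product -0.000001-0.000003i
  m=-3: Y*=+0.000166+0.000237i  Y=+0.327508-0.314039i  product +0.000129+0.000026i
  m=-2: Y*=+0.000885-0.007513i  Y=-0.177523-0.105832i  product -0.000952+0.001240i
  m=-1: Y*=-0.093361+0.083012i  Y=+0.074279-0.269653i  product +0.015450+0.031341i
  m=+0: Y*=+1.001588-0.000000i  Y=-0.301250+0.000000i  product -0.301728+0.000000i
  m=+1: Y*=+0.093361+0.083012i  Y=-0.074279-0.269653i  product +0.015450-0.031341i
  m=+2: Y*=+0.000885+0.007513i  Y=-0.177523+0.105832i  product -0.000952-0.001240i
  m=+3: Y*=-0.000166+0.000237i  Y=-0.327508-0.314039i  product +0.000129-0.000026i
  m=+4: Y*=-0.000007+0.000002i  Y=+0.164967-0.305145i  product -0.000001+0.000003i
  m=+5: Y*=-0.000000-0.000000i  Y=+0.148626+0.034301i  product -0.000000-0.000000i
  m=+6: Y*=-0.000000-0.000000i  Y=+0.001602+0.038143i  product +0.000000-0.000000i
Σ over m = -0.272477-0.000000i; ×(4π/13) → -0.263388-0.000000i. Real part: -0.263388

-0.263388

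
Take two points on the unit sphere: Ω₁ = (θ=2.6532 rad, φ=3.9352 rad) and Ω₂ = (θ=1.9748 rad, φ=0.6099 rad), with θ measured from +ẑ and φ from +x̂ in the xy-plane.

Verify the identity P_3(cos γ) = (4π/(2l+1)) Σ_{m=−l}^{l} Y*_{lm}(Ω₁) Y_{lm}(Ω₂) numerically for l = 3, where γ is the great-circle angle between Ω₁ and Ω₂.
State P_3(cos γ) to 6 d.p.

0.114401

Term-by-term m-sum for l=3 (normalisation 4π/7 = 1.795196):
  term(m=-3) = (-0.011909, -0.007320)   from Y*(Ω₁)=(0.031216, -0.029716), Y(Ω₂)=(-0.083041, -0.313542)
  term(m=-2) = (0.062984, 0.024242)   from Y*(Ω₁)=(0.003262, -0.198664), Y(Ω₂)=(-0.116788, 0.318955)
  term(m=-1) = (0.029202, 0.005426)   from Y*(Ω₁)=(-0.308306, -0.313409), Y(Ω₂)=(-0.055379, 0.038697)
  term(m=+0) = (-0.096827, -0.000000)   from Y*(Ω₁)=(-0.296337, -0.000000), Y(Ω₂)=(0.326745, 0.000000)
  term(m=+1) = (0.029202, -0.005426)   from Y*(Ω₁)=(0.308306, -0.313409), Y(Ω₂)=(0.055379, 0.038697)
  term(m=+2) = (0.062984, -0.024242)   from Y*(Ω₁)=(0.003262, 0.198664), Y(Ω₂)=(-0.116788, -0.318955)
  term(m=+3) = (-0.011909, 0.007320)   from Y*(Ω₁)=(-0.031216, -0.029716), Y(Ω₂)=(0.083041, -0.313542)
Total Σ_m = (0.063726, 0.000000). Multiply by 1.795196: (0.114401, 0.000000). P_3(cos γ) = 0.114401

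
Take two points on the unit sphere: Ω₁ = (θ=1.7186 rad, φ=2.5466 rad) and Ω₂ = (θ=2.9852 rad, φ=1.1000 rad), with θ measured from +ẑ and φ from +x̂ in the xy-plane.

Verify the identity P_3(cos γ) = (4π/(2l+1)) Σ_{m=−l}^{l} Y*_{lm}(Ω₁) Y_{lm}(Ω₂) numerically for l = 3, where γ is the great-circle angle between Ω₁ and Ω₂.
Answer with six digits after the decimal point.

Term-by-term m-sum for l=3 (normalisation 4π/7 = 1.795196):
  m=-3: +0.085811+0.394500i × -0.001557+0.000249i = -0.000232-0.000593i  (running Σ = -0.000232-0.000593i)
  m=-2: -0.054725+0.136692i × +0.014413+0.019801i = -0.003495+0.000887i  (running Σ = -0.003727+0.000294i)
  m=-1: +0.236019-0.159740i × +0.088561-0.174002i = -0.006893-0.055215i  (running Σ = -0.010620-0.054921i)
  m=0: +0.158909-0.000000i × -0.692530+0.000000i = -0.110050+0.000000i  (running Σ = -0.120670-0.054921i)
  m=1: -0.236019-0.159740i × -0.088561-0.174002i = -0.006893+0.055215i  (running Σ = -0.127562+0.000294i)
  m=2: -0.054725-0.136692i × +0.014413-0.019801i = -0.003495-0.000887i  (running Σ = -0.131058-0.000593i)
  m=3: -0.085811+0.394500i × +0.001557+0.000249i = -0.000232+0.000593i  (running Σ = -0.131289+0.000000i)
Total Σ_m = -0.131289+0.000000i. Multiply by 1.795196: -0.235690+0.000000i. P_3(cos γ) = -0.235690

-0.235690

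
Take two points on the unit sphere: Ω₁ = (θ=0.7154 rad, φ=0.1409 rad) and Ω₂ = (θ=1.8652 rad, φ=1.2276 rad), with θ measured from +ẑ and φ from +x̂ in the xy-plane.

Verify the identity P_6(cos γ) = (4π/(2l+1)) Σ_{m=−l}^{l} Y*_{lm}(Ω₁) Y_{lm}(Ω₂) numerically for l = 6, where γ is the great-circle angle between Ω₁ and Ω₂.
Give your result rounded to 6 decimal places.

-0.277985

Expand P_6 via completeness: Σ_{m} conj(Y_{6,m}) at Ω₁ times Y_{6,m} at Ω₂ —
  term(m=-6) = 0.01388 - 0.00335j   from Y*(Ω₁)=0.02552 + 0.02878j, Y(Ω₂)=0.17409 - 0.32767j
  term(m=-5) = -0.03946 - 0.04489j   from Y*(Ω₁)=0.11685 + 0.09932j, Y(Ω₂)=-0.38563 - 0.05639j
  term(m=-4) = 0.00275 - 0.00718j   from Y*(Ω₁)=0.29406 + 0.18584j, Y(Ω₂)=-0.00435 - 0.02166j
  term(m=-3) = -0.15465 + 0.01841j   from Y*(Ω₁)=0.41347 + 0.18598j, Y(Ω₂)=-0.29444 + 0.17698j
  term(m=-2) = 0.00972 + 0.01413j   from Y*(Ω₁)=0.19613 + 0.05678j, Y(Ω₂)=0.06498 + 0.05323j
  term(m=-1) = 0.04059 - 0.07718j   from Y*(Ω₁)=-0.27870 - 0.03953j, Y(Ω₂)=-0.10425 + 0.29173j
  term(m=+0) = -0.03320 + 0.00000j   from Y*(Ω₁)=-0.29924 + 0.00000j, Y(Ω₂)=0.11096 + 0.00000j
  term(m=+1) = 0.04059 + 0.07718j   from Y*(Ω₁)=0.27870 - 0.03953j, Y(Ω₂)=0.10425 + 0.29173j
  term(m=+2) = 0.00972 - 0.01413j   from Y*(Ω₁)=0.19613 - 0.05678j, Y(Ω₂)=0.06498 - 0.05323j
  term(m=+3) = -0.15465 - 0.01841j   from Y*(Ω₁)=-0.41347 + 0.18598j, Y(Ω₂)=0.29444 + 0.17698j
  term(m=+4) = 0.00275 + 0.00718j   from Y*(Ω₁)=0.29406 - 0.18584j, Y(Ω₂)=-0.00435 + 0.02166j
  term(m=+5) = -0.03946 + 0.04489j   from Y*(Ω₁)=-0.11685 + 0.09932j, Y(Ω₂)=0.38563 - 0.05639j
  term(m=+6) = 0.01388 + 0.00335j   from Y*(Ω₁)=0.02552 - 0.02878j, Y(Ω₂)=0.17409 + 0.32767j
Total Σ_m = -0.28758 + 0.00000j. Multiply by 0.966644: -0.27799 + 0.00000j. P_6(cos γ) = -0.277985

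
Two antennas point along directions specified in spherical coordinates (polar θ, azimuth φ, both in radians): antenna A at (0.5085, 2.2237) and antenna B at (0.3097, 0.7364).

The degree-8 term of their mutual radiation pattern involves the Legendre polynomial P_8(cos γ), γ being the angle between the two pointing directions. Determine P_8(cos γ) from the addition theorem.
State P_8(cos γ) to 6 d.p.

Term-by-term m-sum for l=8 (normalisation 4π/17 = 0.739198):
  m=-8: Y*=+0.000796-0.001420i  Y=+0.000035+0.000015i  product +0.000000-0.000000i
  m=-7: Y*=-0.011560+0.001653i  Y=+0.000205+0.000433i  product -0.000003-0.000005i
  m=-6: Y*=+0.037378+0.036670i  Y=-0.001102+0.003640i  product -0.000175+0.000096i
  m=-5: Y*=+0.020118-0.162838i  Y=-0.018522+0.011113i  product +0.001437+0.003240i
  m=-4: Y*=-0.311608+0.182567i  Y=-0.088464-0.017564i  product +0.030773-0.010678i
  m=-3: Y*=+0.478064+0.195346i  Y=-0.161484-0.217614i  product -0.034689-0.135578i
  m=-2: Y*=-0.089029-0.328072i  Y=+0.052778-0.536847i  product -0.180823+0.030480i
  m=-1: Y*=+0.127506-0.166719i  Y=+0.402167-0.364569i  product -0.009502-0.113534i
  m=+0: Y*=-0.423937-0.000000i  Y=-0.132065+0.000000i  product +0.055987+0.000000i
  m=+1: Y*=-0.127506-0.166719i  Y=-0.402167-0.364569i  product -0.009502+0.113534i
  m=+2: Y*=-0.089029+0.328072i  Y=+0.052778+0.536847i  product -0.180823-0.030480i
  m=+3: Y*=-0.478064+0.195346i  Y=+0.161484-0.217614i  product -0.034689+0.135578i
  m=+4: Y*=-0.311608-0.182567i  Y=-0.088464+0.017564i  product +0.030773+0.010678i
  m=+5: Y*=-0.020118-0.162838i  Y=+0.018522+0.011113i  product +0.001437-0.003240i
  m=+6: Y*=+0.037378-0.036670i  Y=-0.001102-0.003640i  product -0.000175-0.000096i
  m=+7: Y*=+0.011560+0.001653i  Y=-0.000205+0.000433i  product -0.000003+0.000005i
  m=+8: Y*=+0.000796+0.001420i  Y=+0.000035-0.000015i  product +0.000000+0.000000i
Accumulated sum -0.329977-0.000000i; after 4π/(2l+1) scaling, -0.243919-0.000000i ⇒ P_8 = -0.243919

-0.243919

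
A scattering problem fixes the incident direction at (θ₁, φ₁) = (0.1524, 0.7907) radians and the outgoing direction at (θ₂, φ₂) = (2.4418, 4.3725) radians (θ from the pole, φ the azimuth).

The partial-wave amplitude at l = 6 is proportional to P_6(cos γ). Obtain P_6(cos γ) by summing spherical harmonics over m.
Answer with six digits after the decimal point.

-0.408687

Addition theorem: P_6(cos γ) = (4π/13) Σ_m Y*_{lm}(Ω₁) Y_{lm}(Ω₂), m = −6…6:
  term(m=-6) = -0.000000-0.000000i   from Y*(Ω₁)=+0.000000-0.000006i, Y(Ω₂)=+0.015571-0.030765i
  term(m=-5) = -0.000011-0.000015i   from Y*(Ω₁)=-0.000092-0.000097i, Y(Ω₂)=+0.140697+0.018201i
  term(m=-4) = -0.000116-0.000605i   from Y*(Ω₁)=-0.001847-0.000039i, Y(Ω₂)=+0.069986+0.326368i
  term(m=-3) = +0.001977-0.007736i   from Y*(Ω₁)=-0.012534+0.012141i, Y(Ω₂)=-0.389816+0.239605i
  term(m=-2) = +0.017019-0.020604i   from Y*(Ω₁)=-0.001187+0.111920i, Y(Ω₂)=-0.185691-0.150093i
  term(m=-1) = -0.102393+0.048231i   from Y*(Ω₁)=+0.312522+0.315853i, Y(Ω₂)=-0.084921+0.240154i
  term(m=+0) = -0.255739+0.000000i   from Y*(Ω₁)=+0.783562-0.000000i, Y(Ω₂)=-0.326380+0.000000i
  term(m=+1) = -0.102393-0.048231i   from Y*(Ω₁)=-0.312522+0.315853i, Y(Ω₂)=+0.084921+0.240154i
  term(m=+2) = +0.017019+0.020604i   from Y*(Ω₁)=-0.001187-0.111920i, Y(Ω₂)=-0.185691+0.150093i
  term(m=+3) = +0.001977+0.007736i   from Y*(Ω₁)=+0.012534+0.012141i, Y(Ω₂)=+0.389816+0.239605i
  term(m=+4) = -0.000116+0.000605i   from Y*(Ω₁)=-0.001847+0.000039i, Y(Ω₂)=+0.069986-0.326368i
  term(m=+5) = -0.000011+0.000015i   from Y*(Ω₁)=+0.000092-0.000097i, Y(Ω₂)=-0.140697+0.018201i
  term(m=+6) = -0.000000+0.000000i   from Y*(Ω₁)=+0.000000+0.000006i, Y(Ω₂)=+0.015571+0.030765i
Total Σ_m = -0.422790-0.000000i. Multiply by 0.966644: -0.408687-0.000000i. P_6(cos γ) = -0.408687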